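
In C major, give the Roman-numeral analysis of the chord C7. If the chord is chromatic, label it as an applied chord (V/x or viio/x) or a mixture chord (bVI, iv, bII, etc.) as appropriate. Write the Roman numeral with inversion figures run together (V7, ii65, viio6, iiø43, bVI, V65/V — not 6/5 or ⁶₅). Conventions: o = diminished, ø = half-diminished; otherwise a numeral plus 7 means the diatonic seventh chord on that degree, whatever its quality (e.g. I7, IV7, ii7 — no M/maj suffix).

The pitches C-E-G-Bb form a dominant seventh chord rooted on C.
C is not a diatonic chord root with this quality in C major, but it lies a perfect fifth above F (IV), so the chord functions as an applied dominant of IV.

V7/IV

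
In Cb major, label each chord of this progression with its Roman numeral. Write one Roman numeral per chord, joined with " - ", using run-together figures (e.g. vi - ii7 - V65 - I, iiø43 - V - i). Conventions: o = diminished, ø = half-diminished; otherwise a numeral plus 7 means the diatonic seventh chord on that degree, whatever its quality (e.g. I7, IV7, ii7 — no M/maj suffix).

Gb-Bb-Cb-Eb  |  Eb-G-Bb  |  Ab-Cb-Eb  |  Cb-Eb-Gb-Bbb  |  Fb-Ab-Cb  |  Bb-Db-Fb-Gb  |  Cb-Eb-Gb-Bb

Gb-Bb-Cb-Eb: root Cb is the tonic; major seventh chord there is I43.
Eb-G-Bb is the secondary dominant of vi (major triad on Eb): V/vi.
Ab-Cb-Eb: minor triad on Ab = scale degree 6 → vi.
Cb-Eb-Gb-Bbb: chromatic; Cb is V of IV, so V7/IV.
Fb-Ab-Cb has root Fb, degree 4 in Cb major, so IV.
Bb-Db-Fb-Gb has root Gb, degree 5 in Cb major, so V65.
Cb-Eb-Gb-Bb: major seventh chord on Cb = scale degree 1 → I7.

I43 - V/vi - vi - V7/IV - IV - V65 - I7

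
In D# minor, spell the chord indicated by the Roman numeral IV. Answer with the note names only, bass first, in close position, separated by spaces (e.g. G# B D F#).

Scale degree 4 in D# minor is G#; here the chord built on it is altered to a major triad. IV is the major subdominant, borrowed from the parallel major.
So the chord is G#-B#-D#.

G# B# D#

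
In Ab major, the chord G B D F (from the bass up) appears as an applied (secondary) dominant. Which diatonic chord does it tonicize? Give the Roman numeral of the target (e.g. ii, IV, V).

The chord is a dominant seventh chord on G.
A dominant resolves down a perfect fifth: G → C. In Ab major, C is scale degree 3, i.e. iii.

iii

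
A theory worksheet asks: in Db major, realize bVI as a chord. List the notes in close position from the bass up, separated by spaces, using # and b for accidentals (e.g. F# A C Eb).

Bbb Db Fb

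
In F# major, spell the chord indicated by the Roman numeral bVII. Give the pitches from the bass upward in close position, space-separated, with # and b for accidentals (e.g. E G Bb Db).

Scale degree 7 in F# major is E#; lowering it a half step gives E. bVII is a major triad on the lowered seventh degree (the subtonic), borrowed from the parallel minor.
So the chord is E-G#-B.

E G# B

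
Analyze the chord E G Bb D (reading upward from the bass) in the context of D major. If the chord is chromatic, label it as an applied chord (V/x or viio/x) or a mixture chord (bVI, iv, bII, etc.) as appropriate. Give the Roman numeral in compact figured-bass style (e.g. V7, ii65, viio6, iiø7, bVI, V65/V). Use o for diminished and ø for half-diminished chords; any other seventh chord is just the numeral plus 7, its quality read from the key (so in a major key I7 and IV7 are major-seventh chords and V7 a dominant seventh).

iiø7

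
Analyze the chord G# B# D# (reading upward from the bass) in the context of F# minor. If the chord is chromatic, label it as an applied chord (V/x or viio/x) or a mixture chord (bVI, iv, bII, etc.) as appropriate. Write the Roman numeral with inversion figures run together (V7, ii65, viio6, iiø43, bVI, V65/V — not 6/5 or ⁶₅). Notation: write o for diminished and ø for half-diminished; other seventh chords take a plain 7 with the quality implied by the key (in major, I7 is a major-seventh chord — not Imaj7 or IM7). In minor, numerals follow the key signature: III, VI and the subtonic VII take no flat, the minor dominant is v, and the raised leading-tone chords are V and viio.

V/V

Stacked in thirds the chord is G#-B#-D#: a major triad on G#.
G# is not a diatonic chord root with this quality in F# minor, but it lies a perfect fifth above C# (V), so the chord functions as an applied dominant of V.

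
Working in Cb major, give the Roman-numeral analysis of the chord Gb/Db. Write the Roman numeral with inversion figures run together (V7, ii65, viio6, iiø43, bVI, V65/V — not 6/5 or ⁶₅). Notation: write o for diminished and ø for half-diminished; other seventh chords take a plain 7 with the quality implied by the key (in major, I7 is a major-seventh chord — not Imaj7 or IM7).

The pitches Gb-Bb-Db form a major triad rooted on Gb.
In Cb major, Gb is the dominant; the diatonic major triad there is V.
With Db in the bass the chord is in second inversion, so the figured bass is 64.

V64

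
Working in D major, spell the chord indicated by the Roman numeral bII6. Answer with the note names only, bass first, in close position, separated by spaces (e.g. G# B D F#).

bII6 is the Neapolitan sixth — a major triad on the lowered second degree, here in its customary first inversion. In D major that root is Eb.
So the chord is Eb-G-Bb, a major triad.
With the 6 figure the chord is in first inversion; from the bass G upward in close position it reads G-Bb-Eb.

G Bb Eb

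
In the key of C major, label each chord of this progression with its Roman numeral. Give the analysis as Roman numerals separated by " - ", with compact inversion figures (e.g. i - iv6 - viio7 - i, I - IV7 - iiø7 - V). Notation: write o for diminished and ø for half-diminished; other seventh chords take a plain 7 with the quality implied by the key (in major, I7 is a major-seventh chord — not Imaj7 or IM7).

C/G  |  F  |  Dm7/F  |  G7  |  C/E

C/G: root C is the tonic; major triad there is I64.
F: major triad on F = scale degree 4 → IV.
Dm7/F: root D is the supertonic; minor seventh chord there is ii65.
G7 has root G, degree 5 in C major, so V7.
C/E: major triad on C = scale degree 1 → I6.

I64 - IV - ii65 - V7 - I6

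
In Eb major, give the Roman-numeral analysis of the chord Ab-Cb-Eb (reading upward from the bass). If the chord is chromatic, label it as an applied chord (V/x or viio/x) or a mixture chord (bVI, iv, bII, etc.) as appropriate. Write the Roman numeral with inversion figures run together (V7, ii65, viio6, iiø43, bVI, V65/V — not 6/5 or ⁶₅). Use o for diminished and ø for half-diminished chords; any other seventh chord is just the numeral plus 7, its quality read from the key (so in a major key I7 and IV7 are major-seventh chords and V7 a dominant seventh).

iv

The pitches Ab-Cb-Eb form a minor triad rooted on Ab.
Ab is the fourth degree of Eb major. This is the minor subdominant, borrowed from the parallel minor.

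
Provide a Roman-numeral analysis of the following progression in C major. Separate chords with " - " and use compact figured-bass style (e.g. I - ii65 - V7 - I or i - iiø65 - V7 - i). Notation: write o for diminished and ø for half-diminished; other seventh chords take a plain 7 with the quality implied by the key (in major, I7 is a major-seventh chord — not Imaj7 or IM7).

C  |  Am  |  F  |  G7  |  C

I - vi - IV - V7 - I

C has root C, degree 1 in C major, so I.
Am: minor triad on A = scale degree 6 → vi.
F has root F, degree 4 in C major, so IV.
G7: dominant seventh chord on G = scale degree 5 → V7.
C: major triad on C = scale degree 1 → I.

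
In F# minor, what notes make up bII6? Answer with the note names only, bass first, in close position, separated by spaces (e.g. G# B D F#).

Scale degree 2 in F# minor is G#; lowering it a half step gives G. bII6 is the Neapolitan sixth — a major triad on the lowered second degree, here in its customary first inversion.
So the chord is G-B-D.
With the 6 figure the chord is in first inversion; from the bass B upward in close position it reads B-D-G.

B D G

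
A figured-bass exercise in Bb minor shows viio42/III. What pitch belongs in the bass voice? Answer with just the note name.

Bbb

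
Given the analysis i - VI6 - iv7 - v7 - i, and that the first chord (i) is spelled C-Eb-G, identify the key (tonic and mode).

C minor

i is given as C-Eb-G — a minor triad with root C.
If C is scale degree 1 and the mode makes that degree carry a minor triad, the tonic is C and the mode is minor.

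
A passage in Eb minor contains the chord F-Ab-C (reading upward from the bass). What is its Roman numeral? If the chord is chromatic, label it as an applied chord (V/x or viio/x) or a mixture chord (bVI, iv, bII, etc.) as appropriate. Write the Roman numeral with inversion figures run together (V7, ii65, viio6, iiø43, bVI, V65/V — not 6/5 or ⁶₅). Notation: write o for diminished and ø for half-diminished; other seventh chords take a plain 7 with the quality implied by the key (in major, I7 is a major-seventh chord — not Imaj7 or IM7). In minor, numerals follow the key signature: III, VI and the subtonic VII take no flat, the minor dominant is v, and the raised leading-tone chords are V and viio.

ii

The pitches F-Ab-C form a minor triad rooted on F.
F is the second degree of Eb minor. This is the minor supertonic, borrowed from the parallel major (the Dorian ii).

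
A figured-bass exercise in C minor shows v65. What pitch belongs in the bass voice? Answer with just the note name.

Bb

v in C minor has root G; the chord is G-Bb-D-F.
The figure 65 means first inversion — the third is in the bass.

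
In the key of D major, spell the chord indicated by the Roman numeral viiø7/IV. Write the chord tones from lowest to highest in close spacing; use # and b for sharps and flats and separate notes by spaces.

viiø7/IV is a secondary leading-tone chord. The target IV is G in D major; the applied chord is rooted a semitone below, on F#.
Building a half-diminished seventh chord on F# gives F#-A-C-E.

F# A C E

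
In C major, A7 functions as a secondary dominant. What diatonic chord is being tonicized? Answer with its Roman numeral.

ii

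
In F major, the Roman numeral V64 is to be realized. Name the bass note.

V in F major has root C; the chord is C-E-G.
The figure 64 means second inversion — the fifth is in the bass.

G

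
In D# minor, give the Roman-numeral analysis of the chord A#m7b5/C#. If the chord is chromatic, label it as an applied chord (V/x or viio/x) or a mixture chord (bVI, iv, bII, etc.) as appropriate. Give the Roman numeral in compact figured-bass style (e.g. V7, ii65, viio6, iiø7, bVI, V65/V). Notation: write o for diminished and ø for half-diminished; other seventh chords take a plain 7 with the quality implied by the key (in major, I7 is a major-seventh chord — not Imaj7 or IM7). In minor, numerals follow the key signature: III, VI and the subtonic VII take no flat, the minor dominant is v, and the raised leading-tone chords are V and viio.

The pitches A#-C#-E-G# form a half-diminished seventh chord rooted on A#.
A# sits a half step below B (VI in D# minor); a diminished chord there is the applied leading-tone chord of VI.
With C# in the bass the chord is in first inversion, so the figured bass is 65.

viiø65/VI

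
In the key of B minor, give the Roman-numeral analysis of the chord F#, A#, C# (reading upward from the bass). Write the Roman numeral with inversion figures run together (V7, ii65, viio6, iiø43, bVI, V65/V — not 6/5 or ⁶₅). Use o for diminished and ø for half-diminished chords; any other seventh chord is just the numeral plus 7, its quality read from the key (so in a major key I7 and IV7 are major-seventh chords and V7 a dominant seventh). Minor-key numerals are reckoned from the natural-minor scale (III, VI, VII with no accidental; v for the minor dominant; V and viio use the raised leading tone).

The pitches F#-A#-C# form a major triad rooted on F#.
F# is scale degree 5 in B minor, and a major triad on that degree is written V.

V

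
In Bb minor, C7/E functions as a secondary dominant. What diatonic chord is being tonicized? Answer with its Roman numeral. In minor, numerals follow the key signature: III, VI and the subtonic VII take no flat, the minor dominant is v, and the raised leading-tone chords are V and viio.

V

The chord is a dominant seventh chord on C.
A dominant resolves down a perfect fifth: C → F. In Bb minor, F is scale degree 5, i.e. V.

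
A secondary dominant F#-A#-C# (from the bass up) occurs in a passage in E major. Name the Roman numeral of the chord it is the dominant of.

The chord is a major triad on F#.
A dominant resolves down a perfect fifth: F# → B. In E major, B is scale degree 5, i.e. V.

V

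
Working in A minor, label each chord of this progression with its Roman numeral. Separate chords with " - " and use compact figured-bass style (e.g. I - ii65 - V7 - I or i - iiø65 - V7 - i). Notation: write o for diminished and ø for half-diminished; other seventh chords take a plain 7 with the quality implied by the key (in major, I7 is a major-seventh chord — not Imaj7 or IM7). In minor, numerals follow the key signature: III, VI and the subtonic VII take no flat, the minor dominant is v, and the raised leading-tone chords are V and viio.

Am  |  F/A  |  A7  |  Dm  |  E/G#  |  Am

Am: minor triad on A = scale degree 1 → i.
F/A has root F, degree 6 in A minor, so VI6.
A7: a dominant seventh chord on A, the applied dominant of iv → V7/iv.
Dm: root D is the subdominant; minor triad there is iv.
E/G#: major triad on E = scale degree 5 → V6.
Am: minor triad on A = scale degree 1 → i.

i - VI6 - V7/iv - iv - V6 - i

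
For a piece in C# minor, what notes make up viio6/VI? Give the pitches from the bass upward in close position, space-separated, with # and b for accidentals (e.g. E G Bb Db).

B D G#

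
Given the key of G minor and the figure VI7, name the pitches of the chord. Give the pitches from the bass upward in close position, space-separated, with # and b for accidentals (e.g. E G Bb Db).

Eb G Bb D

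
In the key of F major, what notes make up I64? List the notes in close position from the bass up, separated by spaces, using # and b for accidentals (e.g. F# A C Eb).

The numeral's case and figure indicate a major triad. In F major its root, scale degree 1, is F.
That chord is spelled F-A-C.
The figured bass 64 indicates second inversion, placing the fifth (C) in the bass: C-F-A.

C F A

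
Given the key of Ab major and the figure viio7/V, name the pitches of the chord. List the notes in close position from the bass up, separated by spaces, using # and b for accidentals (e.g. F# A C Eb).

The slash marks an applied leading-tone chord: viio of V. In Ab major, V is Eb, so the leading tone to it is D, a half step below.
Building a fully diminished seventh chord on D gives D-F-Ab-Cb.

D F Ab Cb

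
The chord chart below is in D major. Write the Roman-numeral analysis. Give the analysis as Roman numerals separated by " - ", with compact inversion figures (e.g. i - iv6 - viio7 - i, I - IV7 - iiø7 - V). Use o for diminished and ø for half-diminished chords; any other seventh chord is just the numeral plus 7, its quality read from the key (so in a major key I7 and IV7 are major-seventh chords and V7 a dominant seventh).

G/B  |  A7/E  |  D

G/B has root G, degree 4 in D major, so IV6.
A7/E has root A, degree 5 in D major, so V43.
D: root D is the tonic; major triad there is I.

IV6 - V43 - I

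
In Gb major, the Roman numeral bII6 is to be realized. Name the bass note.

Cb

bII in Gb major has root Abb; the chord is Abb-Cb-Ebb.
The figure 6 means first inversion — the third is in the bass.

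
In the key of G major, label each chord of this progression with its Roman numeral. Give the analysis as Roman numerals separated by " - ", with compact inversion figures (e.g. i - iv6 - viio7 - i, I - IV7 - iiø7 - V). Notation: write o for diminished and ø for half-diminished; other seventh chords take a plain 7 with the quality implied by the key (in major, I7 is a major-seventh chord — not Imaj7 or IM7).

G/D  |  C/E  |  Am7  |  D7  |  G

I64 - IV6 - ii7 - V7 - I

G/D: root G is the tonic; major triad there is I64.
C/E: root C is the subdominant; major triad there is IV6.
Am7: root A is the supertonic; minor seventh chord there is ii7.
D7 has root D, degree 5 in G major, so V7.
G: root G is the tonic; major triad there is I.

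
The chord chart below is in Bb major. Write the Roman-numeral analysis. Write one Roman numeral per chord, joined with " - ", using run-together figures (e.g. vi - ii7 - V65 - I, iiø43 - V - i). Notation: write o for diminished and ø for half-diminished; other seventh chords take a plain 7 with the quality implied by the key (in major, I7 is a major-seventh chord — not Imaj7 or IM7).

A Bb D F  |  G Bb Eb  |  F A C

I42 - IV6 - V

A-Bb-D-F: root Bb is the tonic; major seventh chord there is I42.
G-Bb-Eb: major triad on Eb = scale degree 4 → IV6.
F-A-C: major triad on F = scale degree 5 → V.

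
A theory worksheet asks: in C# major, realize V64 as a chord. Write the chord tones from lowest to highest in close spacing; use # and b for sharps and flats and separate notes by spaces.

In C# major, the dominant is G#, and the diatonic chord built there is a major triad.
Stacking thirds from G# gives G#-B#-D#.
The figured bass 64 indicates second inversion, placing the fifth (D#) in the bass: D#-G#-B#.

D# G# B#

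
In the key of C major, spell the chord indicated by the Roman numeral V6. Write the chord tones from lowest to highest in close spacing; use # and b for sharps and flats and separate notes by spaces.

In C major, scale degree 5 is G, and the diatonic chord built there is a major triad.
That chord is spelled G-B-D.
With the 6 figure the chord is in first inversion; from the bass B upward in close position it reads B-D-G.

B D G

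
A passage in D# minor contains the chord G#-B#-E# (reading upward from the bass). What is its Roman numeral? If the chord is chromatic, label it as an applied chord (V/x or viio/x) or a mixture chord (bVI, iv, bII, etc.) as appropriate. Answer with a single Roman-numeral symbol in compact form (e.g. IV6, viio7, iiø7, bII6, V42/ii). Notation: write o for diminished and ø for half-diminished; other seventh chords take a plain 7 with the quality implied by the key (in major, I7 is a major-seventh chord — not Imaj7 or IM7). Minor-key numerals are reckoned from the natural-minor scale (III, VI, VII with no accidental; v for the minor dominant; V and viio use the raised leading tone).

ii6

The pitches E#-G#-B# form a minor triad rooted on E#.
E# is the second degree of D# minor. This is the minor supertonic, borrowed from the parallel major (the Dorian ii).
With G# in the bass the chord is in first inversion, so the figured bass is 6.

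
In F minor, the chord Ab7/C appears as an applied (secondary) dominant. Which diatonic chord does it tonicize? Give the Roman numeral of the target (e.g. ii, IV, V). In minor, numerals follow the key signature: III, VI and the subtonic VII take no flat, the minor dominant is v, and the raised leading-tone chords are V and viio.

VI

The chord is a dominant seventh chord on Ab.
A dominant resolves down a perfect fifth: Ab → Db. In F minor, Db is scale degree 6, i.e. VI.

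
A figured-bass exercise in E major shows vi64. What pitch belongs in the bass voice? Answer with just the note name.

G#

vi in E major has root C#; the chord is C#-E-G#.
The figure 64 means second inversion — the fifth is in the bass.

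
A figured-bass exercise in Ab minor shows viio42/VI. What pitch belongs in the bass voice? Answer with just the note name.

The applied chord viio42/VI is rooted on Eb: Eb-Gb-Bbb-Dbb.
The figure 42 means third inversion — the seventh is in the bass.

Dbb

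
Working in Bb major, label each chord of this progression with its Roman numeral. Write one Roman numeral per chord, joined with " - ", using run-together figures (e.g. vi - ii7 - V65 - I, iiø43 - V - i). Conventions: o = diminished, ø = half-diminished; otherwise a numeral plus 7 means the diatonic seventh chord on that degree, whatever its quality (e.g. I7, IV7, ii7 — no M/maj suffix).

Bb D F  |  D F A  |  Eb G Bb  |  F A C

I - iii - IV - V

Bb-D-F: major triad on Bb = scale degree 1 → I.
D-F-A: minor triad on D = scale degree 3 → iii.
Eb-G-Bb: major triad on Eb = scale degree 4 → IV.
F-A-C: root F is the dominant; major triad there is V.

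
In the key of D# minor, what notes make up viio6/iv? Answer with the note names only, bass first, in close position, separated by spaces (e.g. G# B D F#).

A# C# F##

The slash marks an applied leading-tone chord: viio of iv. In D# minor, iv is G#, so the leading tone to it is F##, a half step below.
Building a diminished triad on F## gives F##-A#-C#.
The figured bass 6 indicates first inversion, placing the third (A#) in the bass: A#-C#-F##.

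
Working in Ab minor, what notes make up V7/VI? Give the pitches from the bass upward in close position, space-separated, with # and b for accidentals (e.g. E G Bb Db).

Cb Eb Gb Bbb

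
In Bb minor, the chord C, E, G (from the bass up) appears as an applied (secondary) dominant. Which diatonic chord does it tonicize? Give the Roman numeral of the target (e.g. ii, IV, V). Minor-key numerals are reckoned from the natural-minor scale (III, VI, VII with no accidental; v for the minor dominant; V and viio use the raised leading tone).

V

The chord is a major triad on C.
A dominant resolves down a perfect fifth: C → F. In Bb minor, F is scale degree 5, i.e. V.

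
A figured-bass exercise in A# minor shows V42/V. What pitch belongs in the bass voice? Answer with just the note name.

A#

The applied chord V42/V is rooted on B#: B#-D##-F##-A#.
The figure 42 means third inversion — the seventh is in the bass.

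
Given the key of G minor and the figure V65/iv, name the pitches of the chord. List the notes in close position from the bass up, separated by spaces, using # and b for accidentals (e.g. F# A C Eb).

B D F G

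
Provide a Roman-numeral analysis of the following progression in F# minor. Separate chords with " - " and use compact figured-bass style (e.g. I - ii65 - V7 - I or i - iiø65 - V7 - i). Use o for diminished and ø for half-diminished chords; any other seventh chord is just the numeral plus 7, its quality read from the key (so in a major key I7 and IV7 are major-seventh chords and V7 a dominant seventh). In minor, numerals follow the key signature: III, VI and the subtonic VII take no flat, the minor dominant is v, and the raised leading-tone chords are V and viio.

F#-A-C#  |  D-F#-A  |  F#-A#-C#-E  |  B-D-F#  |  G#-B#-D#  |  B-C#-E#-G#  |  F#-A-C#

i - VI - V7/iv - iv - V/V - V42 - i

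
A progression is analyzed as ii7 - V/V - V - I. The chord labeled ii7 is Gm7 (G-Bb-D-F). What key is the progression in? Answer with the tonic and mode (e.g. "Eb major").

F major

ii7 is given as G-Bb-D-F — a minor seventh chord with root G.
Counting down one scale step from G places the tonic on F; a minor seventh chord on degree 2 is diatonic only in major.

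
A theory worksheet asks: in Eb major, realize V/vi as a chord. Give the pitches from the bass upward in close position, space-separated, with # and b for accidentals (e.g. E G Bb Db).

G B D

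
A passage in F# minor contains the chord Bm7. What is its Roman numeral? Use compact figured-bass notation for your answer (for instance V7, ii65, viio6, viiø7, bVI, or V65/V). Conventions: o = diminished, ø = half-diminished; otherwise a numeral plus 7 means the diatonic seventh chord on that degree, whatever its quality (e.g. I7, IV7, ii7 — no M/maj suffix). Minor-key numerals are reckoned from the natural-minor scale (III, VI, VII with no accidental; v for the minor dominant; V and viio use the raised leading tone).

iv7

The pitches B-D-F#-A form a minor seventh chord rooted on B.
B is scale degree 4 in F# minor, and a minor seventh chord on that degree is written iv7.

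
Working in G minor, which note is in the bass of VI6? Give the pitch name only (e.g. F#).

VI in G minor has root Eb; the chord is Eb-G-Bb.
The figure 6 means first inversion — the third is in the bass.

G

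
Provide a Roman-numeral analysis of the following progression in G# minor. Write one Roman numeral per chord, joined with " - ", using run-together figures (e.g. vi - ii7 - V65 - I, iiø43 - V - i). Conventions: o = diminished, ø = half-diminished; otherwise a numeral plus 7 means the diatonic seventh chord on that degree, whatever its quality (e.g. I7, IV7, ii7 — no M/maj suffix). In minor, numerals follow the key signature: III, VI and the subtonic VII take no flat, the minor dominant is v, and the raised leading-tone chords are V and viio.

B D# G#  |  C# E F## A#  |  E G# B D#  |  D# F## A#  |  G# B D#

i6 - viio43 - VI7 - V - i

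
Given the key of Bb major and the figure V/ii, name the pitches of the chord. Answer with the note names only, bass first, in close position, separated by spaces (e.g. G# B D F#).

V/ii is a secondary dominant — the dominant triad of ii. ii in Bb major is C, so the applied chord's root is G, a perfect fifth above.
Building a major triad on G gives G-B-D.

G B D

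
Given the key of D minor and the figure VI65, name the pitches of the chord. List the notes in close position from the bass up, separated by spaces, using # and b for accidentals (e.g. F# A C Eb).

D F A Bb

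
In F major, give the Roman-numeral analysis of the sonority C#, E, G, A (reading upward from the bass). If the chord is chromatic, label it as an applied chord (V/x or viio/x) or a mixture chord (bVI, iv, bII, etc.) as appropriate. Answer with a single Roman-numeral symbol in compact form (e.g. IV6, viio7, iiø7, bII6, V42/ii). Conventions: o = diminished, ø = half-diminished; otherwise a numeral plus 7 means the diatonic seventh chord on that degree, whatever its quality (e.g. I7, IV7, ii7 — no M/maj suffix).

The pitches A-C#-E-G form a dominant seventh chord rooted on A.
A is not a diatonic chord root with this quality in F major, but it lies a perfect fifth above D (vi), so the chord functions as an applied dominant of vi.
With C# in the bass the chord is in first inversion, so the figured bass is 65.

V65/vi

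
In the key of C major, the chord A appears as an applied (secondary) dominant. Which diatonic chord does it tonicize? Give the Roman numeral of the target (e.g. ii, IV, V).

ii

The chord is a major triad on A.
A dominant resolves down a perfect fifth: A → D. In C major, D is scale degree 2, i.e. ii.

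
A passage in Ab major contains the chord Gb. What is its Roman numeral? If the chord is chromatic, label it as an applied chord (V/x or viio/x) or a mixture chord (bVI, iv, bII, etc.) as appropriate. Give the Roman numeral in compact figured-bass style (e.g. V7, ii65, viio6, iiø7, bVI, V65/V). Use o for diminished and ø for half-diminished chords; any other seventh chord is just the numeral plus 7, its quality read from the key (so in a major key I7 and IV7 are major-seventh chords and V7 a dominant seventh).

Stacked in thirds the chord is Gb-Bb-Db: a major triad on Gb.
Gb is the lowered seventh degree of Ab major (diatonic 7 would be G). This is a major triad on the lowered seventh degree (the subtonic), borrowed from the parallel minor.

bVII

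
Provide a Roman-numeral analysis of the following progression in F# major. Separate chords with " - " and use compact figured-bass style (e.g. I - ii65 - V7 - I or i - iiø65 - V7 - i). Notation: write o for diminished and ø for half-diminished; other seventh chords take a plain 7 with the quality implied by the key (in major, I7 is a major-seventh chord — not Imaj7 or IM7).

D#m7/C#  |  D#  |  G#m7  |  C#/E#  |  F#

vi42 - V/ii - ii7 - V6 - I

D#m7/C#: minor seventh chord on D# = scale degree 6 → vi42.
D#: chromatic; D# is V of ii, so V/ii.
G#m7 has root G#, degree 2 in F# major, so ii7.
C#/E#: root C# is the dominant; major triad there is V6.
F#: major triad on F# = scale degree 1 → I.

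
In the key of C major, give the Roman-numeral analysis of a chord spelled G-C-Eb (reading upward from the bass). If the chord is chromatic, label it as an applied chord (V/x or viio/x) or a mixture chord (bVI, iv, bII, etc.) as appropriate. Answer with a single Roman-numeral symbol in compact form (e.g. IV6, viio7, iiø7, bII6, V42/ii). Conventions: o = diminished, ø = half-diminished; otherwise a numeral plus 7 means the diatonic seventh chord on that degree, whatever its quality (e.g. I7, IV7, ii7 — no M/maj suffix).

i64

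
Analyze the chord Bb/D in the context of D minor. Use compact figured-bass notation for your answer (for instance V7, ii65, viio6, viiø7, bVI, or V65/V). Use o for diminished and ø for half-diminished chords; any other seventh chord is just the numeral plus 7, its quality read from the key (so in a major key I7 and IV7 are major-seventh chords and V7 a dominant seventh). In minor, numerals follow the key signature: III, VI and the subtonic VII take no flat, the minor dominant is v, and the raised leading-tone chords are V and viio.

VI6

The pitches Bb-D-F form a major triad rooted on Bb.
In D minor, Bb is the submediant; the diatonic major triad there is VI.
With D in the bass the chord is in first inversion, so the figured bass is 6.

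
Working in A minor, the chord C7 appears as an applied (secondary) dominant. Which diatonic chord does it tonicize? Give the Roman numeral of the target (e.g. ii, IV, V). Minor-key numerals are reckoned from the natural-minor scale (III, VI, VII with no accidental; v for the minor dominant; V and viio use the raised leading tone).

VI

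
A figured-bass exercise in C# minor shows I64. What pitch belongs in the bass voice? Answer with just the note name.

I in C# minor has root C#; the chord is C#-E#-G#.
The figure 64 means second inversion — the fifth is in the bass.

G#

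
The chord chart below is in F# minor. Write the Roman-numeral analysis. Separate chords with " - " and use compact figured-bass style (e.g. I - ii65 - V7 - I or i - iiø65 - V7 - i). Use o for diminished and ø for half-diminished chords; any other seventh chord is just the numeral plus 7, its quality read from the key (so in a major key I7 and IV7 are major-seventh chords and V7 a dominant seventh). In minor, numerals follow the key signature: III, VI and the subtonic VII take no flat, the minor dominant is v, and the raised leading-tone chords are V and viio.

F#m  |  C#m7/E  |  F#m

i - v65 - i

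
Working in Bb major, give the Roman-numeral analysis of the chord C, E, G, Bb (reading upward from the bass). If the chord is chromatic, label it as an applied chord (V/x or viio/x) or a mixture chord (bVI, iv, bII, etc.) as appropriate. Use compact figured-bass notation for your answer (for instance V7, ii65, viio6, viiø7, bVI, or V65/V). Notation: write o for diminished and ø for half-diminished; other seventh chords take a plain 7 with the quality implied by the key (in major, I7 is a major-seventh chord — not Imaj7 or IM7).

V7/V

Stacked in thirds the chord is C-E-G-Bb: a dominant seventh chord on C.
C is not a diatonic chord root with this quality in Bb major, but it lies a perfect fifth above F (V), so the chord functions as an applied dominant of V.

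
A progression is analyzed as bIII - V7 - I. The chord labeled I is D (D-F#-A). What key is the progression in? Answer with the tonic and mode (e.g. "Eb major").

The anchor chord is a major triad on D, labeled I.
If D is scale degree 1 and the mode makes that degree carry a major triad, the tonic is D and the mode is major.

D major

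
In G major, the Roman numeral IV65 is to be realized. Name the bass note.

E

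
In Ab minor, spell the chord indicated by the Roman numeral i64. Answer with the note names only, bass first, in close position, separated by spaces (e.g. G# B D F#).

Eb Ab Cb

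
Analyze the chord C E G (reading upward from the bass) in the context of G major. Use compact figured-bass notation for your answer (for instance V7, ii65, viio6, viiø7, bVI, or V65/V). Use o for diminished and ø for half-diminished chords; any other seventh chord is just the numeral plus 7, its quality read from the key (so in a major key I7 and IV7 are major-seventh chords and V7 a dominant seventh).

The pitches C-E-G form a major triad rooted on C.
In G major, C is the subdominant; the diatonic major triad there is IV.

IV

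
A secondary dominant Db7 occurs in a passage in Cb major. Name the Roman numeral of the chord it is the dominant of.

The chord is a dominant seventh chord on Db.
A dominant resolves down a perfect fifth: Db → Gb. In Cb major, Gb is scale degree 5, i.e. V.

V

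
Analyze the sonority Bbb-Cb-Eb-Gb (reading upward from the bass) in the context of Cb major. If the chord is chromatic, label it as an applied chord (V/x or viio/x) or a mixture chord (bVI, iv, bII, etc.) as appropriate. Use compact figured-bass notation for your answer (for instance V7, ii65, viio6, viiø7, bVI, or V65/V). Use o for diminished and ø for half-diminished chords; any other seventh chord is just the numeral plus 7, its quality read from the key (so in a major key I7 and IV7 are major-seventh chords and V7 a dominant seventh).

Stacked in thirds the chord is Cb-Eb-Gb-Bbb: a dominant seventh chord on Cb.
Cb is not a diatonic chord root with this quality in Cb major, but it lies a perfect fifth above Fb (IV), so the chord functions as an applied dominant of IV.
With Bbb in the bass the chord is in third inversion, so the figured bass is 42.

V42/IV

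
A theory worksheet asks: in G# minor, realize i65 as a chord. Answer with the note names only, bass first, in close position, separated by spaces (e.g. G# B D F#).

B D# F# G#

The numeral's case and figure indicate a minor seventh chord. In G# minor its root, the tonic, is G#.
That chord is spelled G#-B-D#-F#.
With the 65 figure the chord is in first inversion; from the bass B upward in close position it reads B-D#-F#-G#.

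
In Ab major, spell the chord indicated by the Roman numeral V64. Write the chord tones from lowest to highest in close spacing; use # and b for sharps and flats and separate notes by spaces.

Bb Eb G

In Ab major, the dominant is Eb, and the diatonic chord built there is a major triad.
Stacking thirds from Eb gives Eb-G-Bb.
With the 64 figure the chord is in second inversion; from the bass Bb upward in close position it reads Bb-Eb-G.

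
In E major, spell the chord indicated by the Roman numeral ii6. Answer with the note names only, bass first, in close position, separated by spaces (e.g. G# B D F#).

In E major, the second degree is F#, and the diatonic chord built there is a minor triad.
That chord is spelled F#-A-C#.
The figured bass 6 indicates first inversion, placing the third (A) in the bass: A-C#-F#.

A C# F#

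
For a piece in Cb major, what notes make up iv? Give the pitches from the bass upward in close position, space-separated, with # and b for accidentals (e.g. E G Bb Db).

Fb Abb Cb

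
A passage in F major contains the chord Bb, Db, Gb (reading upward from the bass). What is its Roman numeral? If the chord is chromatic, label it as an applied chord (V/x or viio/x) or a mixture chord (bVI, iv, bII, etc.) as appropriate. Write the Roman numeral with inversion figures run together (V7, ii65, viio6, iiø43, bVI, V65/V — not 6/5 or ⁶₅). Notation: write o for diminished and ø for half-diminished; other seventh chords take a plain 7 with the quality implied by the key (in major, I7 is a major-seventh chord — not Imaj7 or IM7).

bII6

The pitches Gb-Bb-Db form a major triad rooted on Gb.
Gb is the lowered second degree of F major (diatonic 2 would be G). This is the Neapolitan sixth — a major triad on the lowered second degree, here in its customary first inversion.
With Bb in the bass the chord is in first inversion, so the figured bass is 6.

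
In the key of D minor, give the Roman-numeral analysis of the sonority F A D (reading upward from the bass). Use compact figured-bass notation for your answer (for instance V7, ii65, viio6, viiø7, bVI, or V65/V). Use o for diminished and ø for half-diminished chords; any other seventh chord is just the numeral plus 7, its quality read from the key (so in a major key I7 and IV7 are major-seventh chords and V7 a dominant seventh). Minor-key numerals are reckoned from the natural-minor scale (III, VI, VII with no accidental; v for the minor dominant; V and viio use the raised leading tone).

Stacked in thirds the chord is D-F-A: a minor triad on D.
D is scale degree 1 in D minor, and a minor triad on that degree is written i.
With F in the bass the chord is in first inversion, so the figured bass is 6.

i6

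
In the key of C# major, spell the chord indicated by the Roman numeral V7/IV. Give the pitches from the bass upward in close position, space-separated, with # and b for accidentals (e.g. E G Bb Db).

V7/IV is a secondary dominant — the dominant seventh of IV. IV in C# major is F#, so the applied chord's root is C#, a perfect fifth above.
Building a dominant seventh chord on C# gives C#-E#-G#-B.

C# E# G# B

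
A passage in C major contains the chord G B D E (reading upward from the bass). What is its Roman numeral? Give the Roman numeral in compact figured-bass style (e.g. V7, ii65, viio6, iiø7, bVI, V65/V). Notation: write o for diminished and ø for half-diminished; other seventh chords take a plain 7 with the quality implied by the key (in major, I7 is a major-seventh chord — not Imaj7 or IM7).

The pitches E-G-B-D form a minor seventh chord rooted on E.
In C major, E is the mediant; the diatonic minor seventh chord there is iii7.
With G in the bass the chord is in first inversion, so the figured bass is 65.

iii65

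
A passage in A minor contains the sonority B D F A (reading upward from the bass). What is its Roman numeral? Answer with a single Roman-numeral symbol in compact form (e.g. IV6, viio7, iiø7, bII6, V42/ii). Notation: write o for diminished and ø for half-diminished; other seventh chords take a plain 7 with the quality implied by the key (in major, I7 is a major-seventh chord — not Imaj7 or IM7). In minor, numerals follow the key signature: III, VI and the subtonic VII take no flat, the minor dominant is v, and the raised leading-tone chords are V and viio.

iiø7

The pitches B-D-F-A form a half-diminished seventh chord rooted on B.
In A minor, B is the supertonic; the diatonic half-diminished seventh chord there is iiø7.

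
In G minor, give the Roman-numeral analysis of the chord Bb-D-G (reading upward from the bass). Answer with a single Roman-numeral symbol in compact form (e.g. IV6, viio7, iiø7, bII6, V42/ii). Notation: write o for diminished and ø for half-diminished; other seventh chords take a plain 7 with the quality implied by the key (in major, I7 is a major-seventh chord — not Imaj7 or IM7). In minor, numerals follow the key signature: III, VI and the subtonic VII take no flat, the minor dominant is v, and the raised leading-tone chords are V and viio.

i6

The pitches G-Bb-D form a minor triad rooted on G.
G is scale degree 1 in G minor, and a minor triad on that degree is written i.
With Bb in the bass the chord is in first inversion, so the figured bass is 6.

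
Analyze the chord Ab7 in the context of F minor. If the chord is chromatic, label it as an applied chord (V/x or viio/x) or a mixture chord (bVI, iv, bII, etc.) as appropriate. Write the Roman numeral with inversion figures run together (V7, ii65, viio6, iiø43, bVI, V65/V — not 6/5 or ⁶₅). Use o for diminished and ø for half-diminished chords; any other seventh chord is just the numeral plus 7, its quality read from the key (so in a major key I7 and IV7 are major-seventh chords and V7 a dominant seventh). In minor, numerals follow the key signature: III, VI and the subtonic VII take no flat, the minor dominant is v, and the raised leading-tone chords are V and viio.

V7/VI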